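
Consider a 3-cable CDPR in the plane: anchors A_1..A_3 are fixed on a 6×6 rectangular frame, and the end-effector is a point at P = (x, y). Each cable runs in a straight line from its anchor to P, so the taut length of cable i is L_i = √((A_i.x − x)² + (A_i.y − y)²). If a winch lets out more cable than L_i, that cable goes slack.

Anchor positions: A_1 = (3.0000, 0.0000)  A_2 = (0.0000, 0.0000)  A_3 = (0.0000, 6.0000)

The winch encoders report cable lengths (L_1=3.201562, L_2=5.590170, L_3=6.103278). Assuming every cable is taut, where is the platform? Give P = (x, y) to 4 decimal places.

expand ‖A_i−P‖²=L_i² and subtract eq 1 (c_i ≔ ‖A_i‖²−L_i²)
c_1 = 9.0000+0.0000−10.2500 = -1.2500
eq1−eq2 → [6.0000  0.0000]·P = 30.0000
eq1−eq3 → [6.0000  -12.0000]·P = 0.0000
2×2 solve → P = (5.0000, 2.5000)

(5.0000, 2.5000)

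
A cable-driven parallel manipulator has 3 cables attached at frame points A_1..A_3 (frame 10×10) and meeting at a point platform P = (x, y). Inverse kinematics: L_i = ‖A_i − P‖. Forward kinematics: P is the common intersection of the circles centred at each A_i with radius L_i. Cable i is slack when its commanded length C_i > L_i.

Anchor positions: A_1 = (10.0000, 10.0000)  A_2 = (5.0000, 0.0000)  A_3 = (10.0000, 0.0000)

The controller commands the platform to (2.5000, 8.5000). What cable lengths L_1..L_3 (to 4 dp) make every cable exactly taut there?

cable 1: Δx=7.5000, Δy=1.5000; L_1 = √(Δx²+Δy²) = 7.6485
cable 2: Δx=2.5000, Δy=-8.5000; L_2 = √(Δx²+Δy²) = 8.8600
cable 3: Δx=7.5000, Δy=-8.5000; L_3 = √(Δx²+Δy²) = 11.3358

(7.6485, 8.8600, 11.3358)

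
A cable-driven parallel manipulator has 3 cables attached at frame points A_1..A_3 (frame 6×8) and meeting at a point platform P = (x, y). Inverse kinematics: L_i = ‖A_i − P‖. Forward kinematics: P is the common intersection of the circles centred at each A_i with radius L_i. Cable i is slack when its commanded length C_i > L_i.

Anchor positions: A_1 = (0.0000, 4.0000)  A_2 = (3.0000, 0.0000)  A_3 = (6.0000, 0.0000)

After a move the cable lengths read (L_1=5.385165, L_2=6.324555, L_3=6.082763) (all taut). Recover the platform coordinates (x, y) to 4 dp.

(5.0000, 6.0000)

expand ‖A_i−P‖²=L_i² and subtract eq 1 (q_i ≔ ‖A_i‖²−L_i²)
q_1 = 0.0000+16.0000−29.0000 = -13.0000
eq1−eq2 → [-6.0000  8.0000]·P = 18.0000
eq1−eq3 → [-12.0000  8.0000]·P = -12.0000
2×2 solve → P = (5.0000, 6.0000)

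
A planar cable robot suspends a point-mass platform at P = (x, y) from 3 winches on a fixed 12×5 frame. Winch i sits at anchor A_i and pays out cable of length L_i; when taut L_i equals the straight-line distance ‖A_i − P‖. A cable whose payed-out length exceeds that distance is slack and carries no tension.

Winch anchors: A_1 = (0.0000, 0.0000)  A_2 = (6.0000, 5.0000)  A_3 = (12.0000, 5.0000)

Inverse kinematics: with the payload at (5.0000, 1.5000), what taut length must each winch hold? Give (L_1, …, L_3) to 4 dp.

(5.2202, 3.6401, 7.8262)

L_1: Δ = A_1−P = (-5.0000, -1.5000) → ‖Δ‖ = √27.2500 = 5.2202
L_2: Δ = A_2−P = (1.0000, 3.5000) → ‖Δ‖ = √13.2500 = 3.6401
L_3: Δ = A_3−P = (7.0000, 3.5000) → ‖Δ‖ = √61.2500 = 7.8262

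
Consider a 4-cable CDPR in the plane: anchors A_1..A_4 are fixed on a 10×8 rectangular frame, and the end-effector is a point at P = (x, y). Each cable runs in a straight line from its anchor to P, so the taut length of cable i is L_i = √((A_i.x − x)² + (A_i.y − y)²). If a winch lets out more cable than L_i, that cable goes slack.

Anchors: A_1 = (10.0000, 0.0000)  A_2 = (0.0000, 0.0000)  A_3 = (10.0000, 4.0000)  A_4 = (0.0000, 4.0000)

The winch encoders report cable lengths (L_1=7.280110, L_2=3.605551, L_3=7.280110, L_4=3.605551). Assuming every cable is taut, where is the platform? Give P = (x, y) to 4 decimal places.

each cable: (A_i−P)·(A_i−P) = L_i²; let q_i = ‖A_i‖²−L_i²
q_1 = 100.0000+0.0000−53.0000 = 47.0000
row 1: 20.0000x + 0.0000y = 60.0000  (q_2=-13.0000)
row 2: 0.0000x − 8.0000y = -16.0000  (q_3=63.0000)
row 3: 20.0000x − 8.0000y = 44.0000  (q_4=3.0000)
Cramer on rows 1–2 → x = 3.0000, y = 2.0000
check cable 4: ‖A_4−P‖² = 13.0000 ≈ L_4² = 13.0000 ✓

(3.0000, 2.0000)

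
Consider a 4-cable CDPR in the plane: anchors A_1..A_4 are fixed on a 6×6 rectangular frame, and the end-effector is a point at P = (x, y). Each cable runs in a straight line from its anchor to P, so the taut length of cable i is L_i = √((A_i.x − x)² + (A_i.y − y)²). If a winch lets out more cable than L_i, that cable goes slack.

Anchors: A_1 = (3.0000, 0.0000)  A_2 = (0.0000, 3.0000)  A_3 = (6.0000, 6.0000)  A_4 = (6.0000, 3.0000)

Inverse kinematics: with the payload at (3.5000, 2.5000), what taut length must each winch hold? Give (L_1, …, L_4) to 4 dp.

L_1 = √((3.0000−3.5000)² + (0.0000−2.5000)²) = 2.5495
L_2 = √((0.0000−3.5000)² + (3.0000−2.5000)²) = 3.5355
L_3 = √((6.0000−3.5000)² + (6.0000−2.5000)²) = 4.3012
L_4 = √((6.0000−3.5000)² + (3.0000−2.5000)²) = 2.5495

(2.5495, 3.5355, 4.3012, 2.5495)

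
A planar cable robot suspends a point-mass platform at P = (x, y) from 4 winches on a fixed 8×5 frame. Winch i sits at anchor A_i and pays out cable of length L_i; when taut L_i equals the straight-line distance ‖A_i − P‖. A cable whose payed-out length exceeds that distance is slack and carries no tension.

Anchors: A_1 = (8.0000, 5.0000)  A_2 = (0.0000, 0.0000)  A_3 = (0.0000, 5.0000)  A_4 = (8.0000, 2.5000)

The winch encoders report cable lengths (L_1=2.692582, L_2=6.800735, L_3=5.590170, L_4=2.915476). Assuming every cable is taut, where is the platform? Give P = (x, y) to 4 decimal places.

(5.5000, 4.0000)

each cable: (A_i−P)·(A_i−P) = L_i²; let k_i = ‖A_i‖²−L_i²
k_1 = 64.0000+25.0000−7.2500 = 81.7500
row 1: 16.0000x + 10.0000y = 128.0000  (k_2=-46.2500)
row 2: 16.0000x + 0.0000y = 88.0000  (k_3=-6.2500)
row 3: 0.0000x + 5.0000y = 20.0000  (k_4=61.7500)
Cramer on rows 1–2 → x = 5.5000, y = 4.0000
check cable 4: ‖A_4−P‖² = 8.5000 ≈ L_4² = 8.5000 ✓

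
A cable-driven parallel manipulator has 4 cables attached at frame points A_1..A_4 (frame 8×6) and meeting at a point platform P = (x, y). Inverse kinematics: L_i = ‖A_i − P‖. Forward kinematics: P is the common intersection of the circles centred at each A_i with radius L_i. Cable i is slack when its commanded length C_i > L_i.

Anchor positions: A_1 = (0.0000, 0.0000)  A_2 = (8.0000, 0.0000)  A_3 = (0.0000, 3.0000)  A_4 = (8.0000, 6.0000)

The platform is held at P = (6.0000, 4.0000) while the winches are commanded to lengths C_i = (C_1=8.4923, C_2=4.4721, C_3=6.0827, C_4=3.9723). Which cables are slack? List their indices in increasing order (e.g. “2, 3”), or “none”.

1, 4

i=1: geometric 7.2111 vs commanded 8.4923 ⇒ slack
i=2: geometric 4.4721 vs commanded 4.4721 ⇒ taut
i=3: geometric 6.0828 vs commanded 6.0827 ⇒ taut
i=4: geometric 2.8284 vs commanded 3.9723 ⇒ slack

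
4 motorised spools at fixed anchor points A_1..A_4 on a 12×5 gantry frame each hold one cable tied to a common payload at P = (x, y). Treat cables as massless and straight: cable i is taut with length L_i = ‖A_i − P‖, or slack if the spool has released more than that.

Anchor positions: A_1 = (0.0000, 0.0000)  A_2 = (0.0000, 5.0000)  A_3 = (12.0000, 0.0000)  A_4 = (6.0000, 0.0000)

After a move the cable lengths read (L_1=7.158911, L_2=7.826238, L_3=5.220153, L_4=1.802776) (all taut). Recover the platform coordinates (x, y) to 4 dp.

expand ‖A_i−P‖²=L_i² and subtract eq 1 (k_i ≔ ‖A_i‖²−L_i²)
k_1 = 0.0000+0.0000−51.2500 = -51.2500
eq1−eq2 → [0.0000  -10.0000]·P = -15.0000
eq1−eq3 → [-24.0000  0.0000]·P = -168.0000
eq1−eq4 → [-12.0000  0.0000]·P = -84.0000
2×2 solve → P = (7.0000, 1.5000)
check cable 4: ‖A_4−P‖² = 3.2500 ≈ L_4² = 3.2500 ✓

(7.0000, 1.5000)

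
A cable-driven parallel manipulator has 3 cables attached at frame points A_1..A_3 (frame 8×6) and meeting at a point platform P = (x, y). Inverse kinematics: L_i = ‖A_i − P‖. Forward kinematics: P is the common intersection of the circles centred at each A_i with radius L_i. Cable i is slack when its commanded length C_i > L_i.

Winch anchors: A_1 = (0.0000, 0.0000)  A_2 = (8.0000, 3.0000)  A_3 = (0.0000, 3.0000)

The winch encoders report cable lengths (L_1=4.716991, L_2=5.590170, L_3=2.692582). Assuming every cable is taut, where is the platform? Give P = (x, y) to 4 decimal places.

circle eqns → linear via eq_j − eq_1; set k_j = A_j·A_j − L_j²
k_1 = 0.0000+0.0000−22.2500 = -22.2500
-16.0000·x − 6.0000·y = k_1−k_2 = -64.0000
0.0000·x − 6.0000·y = k_1−k_3 = -24.0000
solve first two rows → x=2.5000, y=4.0000

(2.5000, 4.0000)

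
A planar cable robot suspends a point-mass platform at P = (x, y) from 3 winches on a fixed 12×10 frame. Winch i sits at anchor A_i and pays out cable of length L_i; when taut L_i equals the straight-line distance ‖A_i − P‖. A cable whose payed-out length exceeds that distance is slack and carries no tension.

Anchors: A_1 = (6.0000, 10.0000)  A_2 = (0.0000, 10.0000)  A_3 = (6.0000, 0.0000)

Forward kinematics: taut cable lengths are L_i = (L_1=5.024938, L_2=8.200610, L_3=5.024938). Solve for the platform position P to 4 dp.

each cable: (A_i−P)·(A_i−P) = L_i²; let q_i = ‖A_i‖²−L_i²
q_1 = 36.0000+100.0000−25.2500 = 110.7500
row 1: 12.0000x + 0.0000y = 78.0000  (q_2=32.7500)
row 2: 0.0000x + 20.0000y = 100.0000  (q_3=10.7500)
Cramer on rows 1–2 → x = 6.5000, y = 5.0000

(6.5000, 5.0000)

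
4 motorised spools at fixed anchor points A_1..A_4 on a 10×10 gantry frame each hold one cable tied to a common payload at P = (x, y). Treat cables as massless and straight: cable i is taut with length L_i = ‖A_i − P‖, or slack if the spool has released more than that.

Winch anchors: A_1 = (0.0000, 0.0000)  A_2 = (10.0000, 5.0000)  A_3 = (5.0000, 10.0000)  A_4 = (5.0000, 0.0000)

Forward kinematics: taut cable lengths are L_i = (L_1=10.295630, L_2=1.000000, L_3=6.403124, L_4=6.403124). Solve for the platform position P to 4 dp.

(9.0000, 5.0000)

circle eqns → linear via eq_j − eq_1; set c_j = A_j·A_j − L_j²
c_1 = 0.0000+0.0000−106.0000 = -106.0000
-20.0000·x − 10.0000·y = c_1−c_2 = -230.0000
-10.0000·x − 20.0000·y = c_1−c_3 = -190.0000
-10.0000·x + 0.0000·y = c_1−c_4 = -90.0000
solve first two rows → x=9.0000, y=5.0000
check cable 4: ‖A_4−P‖² = 41.0000 ≈ L_4² = 41.0000 ✓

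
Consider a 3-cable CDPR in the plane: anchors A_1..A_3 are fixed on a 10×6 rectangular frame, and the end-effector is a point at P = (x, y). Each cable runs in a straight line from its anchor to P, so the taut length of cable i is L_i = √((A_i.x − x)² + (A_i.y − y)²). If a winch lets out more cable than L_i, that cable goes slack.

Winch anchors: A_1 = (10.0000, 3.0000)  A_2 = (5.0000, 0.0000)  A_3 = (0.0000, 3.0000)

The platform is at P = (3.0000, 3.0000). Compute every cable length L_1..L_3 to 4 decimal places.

L_1 = √((10.0000−3.0000)² + (3.0000−3.0000)²) = 7.0000
L_2 = √((5.0000−3.0000)² + (0.0000−3.0000)²) = 3.6056
L_3 = √((0.0000−3.0000)² + (3.0000−3.0000)²) = 3.0000

(7.0000, 3.6056, 3.0000)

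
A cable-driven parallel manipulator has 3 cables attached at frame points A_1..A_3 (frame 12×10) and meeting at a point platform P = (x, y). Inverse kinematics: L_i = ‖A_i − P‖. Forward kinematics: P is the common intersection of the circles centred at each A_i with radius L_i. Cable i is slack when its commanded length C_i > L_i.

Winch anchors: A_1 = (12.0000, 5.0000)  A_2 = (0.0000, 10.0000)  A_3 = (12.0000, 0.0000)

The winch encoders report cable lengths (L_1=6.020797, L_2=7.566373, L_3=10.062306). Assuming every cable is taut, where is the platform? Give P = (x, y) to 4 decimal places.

(7.5000, 9.0000)

circle eqns → linear via eq_j − eq_1; set c_j = A_j·A_j − L_j²
c_1 = 144.0000+25.0000−36.2500 = 132.7500
24.0000·x − 10.0000·y = c_1−c_2 = 90.0000
0.0000·x + 10.0000·y = c_1−c_3 = 90.0000
solve first two rows → x=7.5000, y=9.0000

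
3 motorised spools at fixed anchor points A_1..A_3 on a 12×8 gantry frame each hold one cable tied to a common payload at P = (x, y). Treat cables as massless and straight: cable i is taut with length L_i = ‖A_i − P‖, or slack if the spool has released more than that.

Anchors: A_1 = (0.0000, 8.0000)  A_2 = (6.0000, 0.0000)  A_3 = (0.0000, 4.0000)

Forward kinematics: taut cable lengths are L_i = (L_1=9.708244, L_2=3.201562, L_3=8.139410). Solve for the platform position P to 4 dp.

(8.0000, 2.5000)

expand ‖A_i−P‖²=L_i² and subtract eq 1 (k_i ≔ ‖A_i‖²−L_i²)
k_1 = 0.0000+64.0000−94.2500 = -30.2500
eq1−eq2 → [-12.0000  16.0000]·P = -56.0000
eq1−eq3 → [0.0000  8.0000]·P = 20.0000
2×2 solve → P = (8.0000, 2.5000)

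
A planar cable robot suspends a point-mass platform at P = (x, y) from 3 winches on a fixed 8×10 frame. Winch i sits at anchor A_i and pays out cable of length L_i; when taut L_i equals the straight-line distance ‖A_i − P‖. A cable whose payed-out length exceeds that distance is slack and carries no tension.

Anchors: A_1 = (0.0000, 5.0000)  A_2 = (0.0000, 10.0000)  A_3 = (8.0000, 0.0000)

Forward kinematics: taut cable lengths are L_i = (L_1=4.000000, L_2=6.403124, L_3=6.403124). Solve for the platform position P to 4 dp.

(4.0000, 5.0000)

expand ‖A_i−P‖²=L_i² and subtract eq 1 (c_i ≔ ‖A_i‖²−L_i²)
c_1 = 0.0000+25.0000−16.0000 = 9.0000
eq1−eq2 → [0.0000  -10.0000]·P = -50.0000
eq1−eq3 → [-16.0000  10.0000]·P = -14.0000
2×2 solve → P = (4.0000, 5.0000)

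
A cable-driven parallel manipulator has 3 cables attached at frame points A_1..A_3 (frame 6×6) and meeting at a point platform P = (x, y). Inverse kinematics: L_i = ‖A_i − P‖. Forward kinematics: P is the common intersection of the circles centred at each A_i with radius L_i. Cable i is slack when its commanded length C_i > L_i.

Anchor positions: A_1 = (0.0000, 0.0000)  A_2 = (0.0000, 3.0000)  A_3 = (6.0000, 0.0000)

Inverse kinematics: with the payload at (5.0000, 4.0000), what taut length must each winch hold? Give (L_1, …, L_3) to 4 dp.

L_1: Δ = A_1−P = (-5.0000, -4.0000) → ‖Δ‖ = √41.0000 = 6.4031
L_2: Δ = A_2−P = (-5.0000, -1.0000) → ‖Δ‖ = √26.0000 = 5.0990
L_3: Δ = A_3−P = (1.0000, -4.0000) → ‖Δ‖ = √17.0000 = 4.1231

(6.4031, 5.0990, 4.1231)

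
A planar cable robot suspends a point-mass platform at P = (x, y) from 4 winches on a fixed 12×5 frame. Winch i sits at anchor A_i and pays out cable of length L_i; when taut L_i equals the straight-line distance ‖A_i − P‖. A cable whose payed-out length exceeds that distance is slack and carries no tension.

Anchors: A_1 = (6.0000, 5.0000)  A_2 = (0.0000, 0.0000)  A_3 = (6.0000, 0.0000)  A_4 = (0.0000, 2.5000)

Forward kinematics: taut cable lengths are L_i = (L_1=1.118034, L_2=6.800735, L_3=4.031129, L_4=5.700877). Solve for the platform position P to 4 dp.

circle eqns → linear via eq_j − eq_1; set q_j = A_j·A_j − L_j²
q_1 = 36.0000+25.0000−1.2500 = 59.7500
12.0000·x + 10.0000·y = q_1−q_2 = 106.0000
0.0000·x + 10.0000·y = q_1−q_3 = 40.0000
12.0000·x + 5.0000·y = q_1−q_4 = 86.0000
solve first two rows → x=5.5000, y=4.0000
check cable 4: ‖A_4−P‖² = 32.5000 ≈ L_4² = 32.5000 ✓

(5.5000, 4.0000)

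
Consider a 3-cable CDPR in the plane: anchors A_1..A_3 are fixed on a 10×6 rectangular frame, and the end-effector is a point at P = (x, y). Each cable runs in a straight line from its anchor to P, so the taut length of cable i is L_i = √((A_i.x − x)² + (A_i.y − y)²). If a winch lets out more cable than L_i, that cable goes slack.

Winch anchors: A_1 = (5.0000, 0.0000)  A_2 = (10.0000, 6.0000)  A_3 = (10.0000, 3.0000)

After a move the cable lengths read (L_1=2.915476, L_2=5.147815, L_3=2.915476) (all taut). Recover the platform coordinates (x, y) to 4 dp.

each cable: (A_i−P)·(A_i−P) = L_i²; let q_i = ‖A_i‖²−L_i²
q_1 = 25.0000+0.0000−8.5000 = 16.5000
row 1: -10.0000x − 12.0000y = -93.0000  (q_2=109.5000)
row 2: -10.0000x − 6.0000y = -84.0000  (q_3=100.5000)
Cramer on rows 1–2 → x = 7.5000, y = 1.5000

(7.5000, 1.5000)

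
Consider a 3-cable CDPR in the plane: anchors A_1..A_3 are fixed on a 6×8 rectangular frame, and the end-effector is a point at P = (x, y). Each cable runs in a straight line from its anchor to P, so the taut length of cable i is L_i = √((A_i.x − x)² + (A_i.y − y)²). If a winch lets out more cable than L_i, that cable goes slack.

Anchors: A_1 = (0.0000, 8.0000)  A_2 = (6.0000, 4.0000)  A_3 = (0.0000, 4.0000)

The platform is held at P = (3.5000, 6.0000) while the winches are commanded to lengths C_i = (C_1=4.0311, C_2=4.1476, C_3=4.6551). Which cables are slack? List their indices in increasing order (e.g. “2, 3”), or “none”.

i=1: geometric 4.0311 vs commanded 4.0311 ⇒ taut
i=2: geometric 3.2016 vs commanded 4.1476 ⇒ slack
i=3: geometric 4.0311 vs commanded 4.6551 ⇒ slack

2, 3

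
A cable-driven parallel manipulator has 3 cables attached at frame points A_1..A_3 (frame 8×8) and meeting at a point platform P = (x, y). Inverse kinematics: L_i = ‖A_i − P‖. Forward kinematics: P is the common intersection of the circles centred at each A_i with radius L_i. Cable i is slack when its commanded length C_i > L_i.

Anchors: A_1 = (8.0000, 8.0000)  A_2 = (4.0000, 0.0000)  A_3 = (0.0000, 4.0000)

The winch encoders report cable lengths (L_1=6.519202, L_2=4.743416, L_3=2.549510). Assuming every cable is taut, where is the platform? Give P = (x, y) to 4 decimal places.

(2.5000, 4.5000)

each cable: (A_i−P)·(A_i−P) = L_i²; let c_i = ‖A_i‖²−L_i²
c_1 = 64.0000+64.0000−42.5000 = 85.5000
row 1: 8.0000x + 16.0000y = 92.0000  (c_2=-6.5000)
row 2: 16.0000x + 8.0000y = 76.0000  (c_3=9.5000)
Cramer on rows 1–2 → x = 2.5000, y = 4.5000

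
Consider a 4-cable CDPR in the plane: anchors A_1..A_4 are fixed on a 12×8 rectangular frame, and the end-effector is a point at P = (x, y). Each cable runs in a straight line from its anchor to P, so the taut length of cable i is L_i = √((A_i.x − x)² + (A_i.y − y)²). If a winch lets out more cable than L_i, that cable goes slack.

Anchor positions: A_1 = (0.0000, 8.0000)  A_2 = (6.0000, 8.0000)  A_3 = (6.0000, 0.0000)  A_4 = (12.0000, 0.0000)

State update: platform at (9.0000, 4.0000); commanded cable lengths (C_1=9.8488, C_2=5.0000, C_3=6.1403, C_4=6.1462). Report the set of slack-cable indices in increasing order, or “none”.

3, 4

i=1: geometric 9.8489 vs commanded 9.8488 ⇒ taut
i=2: geometric 5.0000 vs commanded 5.0000 ⇒ taut
i=3: geometric 5.0000 vs commanded 6.1403 ⇒ slack
i=4: geometric 5.0000 vs commanded 6.1462 ⇒ slack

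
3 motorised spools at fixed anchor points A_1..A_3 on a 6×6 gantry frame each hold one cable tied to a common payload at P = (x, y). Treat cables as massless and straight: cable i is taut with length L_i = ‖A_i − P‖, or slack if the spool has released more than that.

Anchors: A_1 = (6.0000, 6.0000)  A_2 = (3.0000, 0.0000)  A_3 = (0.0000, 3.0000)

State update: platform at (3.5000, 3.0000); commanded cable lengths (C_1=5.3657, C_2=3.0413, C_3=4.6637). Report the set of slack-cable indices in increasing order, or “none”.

cable 1: L_1 = ‖A_1−P‖ = 3.9051;  C_1 = 5.3657 → slack
cable 2: L_2 = ‖A_2−P‖ = 3.0414;  C_2 = 3.0413 → taut
cable 3: L_3 = ‖A_3−P‖ = 3.5000;  C_3 = 4.6637 → slack

1, 3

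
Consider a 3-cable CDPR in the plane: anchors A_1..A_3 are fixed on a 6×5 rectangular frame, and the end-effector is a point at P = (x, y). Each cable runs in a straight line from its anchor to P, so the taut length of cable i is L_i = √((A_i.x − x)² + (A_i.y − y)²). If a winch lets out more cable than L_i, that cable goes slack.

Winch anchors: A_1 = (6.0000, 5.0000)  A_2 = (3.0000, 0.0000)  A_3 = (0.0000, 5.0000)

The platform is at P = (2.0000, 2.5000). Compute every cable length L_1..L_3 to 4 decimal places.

L_1: Δ = A_1−P = (4.0000, 2.5000) → ‖Δ‖ = √22.2500 = 4.7170
L_2: Δ = A_2−P = (1.0000, -2.5000) → ‖Δ‖ = √7.2500 = 2.6926
L_3: Δ = A_3−P = (-2.0000, 2.5000) → ‖Δ‖ = √10.2500 = 3.2016

(4.7170, 2.6926, 3.2016)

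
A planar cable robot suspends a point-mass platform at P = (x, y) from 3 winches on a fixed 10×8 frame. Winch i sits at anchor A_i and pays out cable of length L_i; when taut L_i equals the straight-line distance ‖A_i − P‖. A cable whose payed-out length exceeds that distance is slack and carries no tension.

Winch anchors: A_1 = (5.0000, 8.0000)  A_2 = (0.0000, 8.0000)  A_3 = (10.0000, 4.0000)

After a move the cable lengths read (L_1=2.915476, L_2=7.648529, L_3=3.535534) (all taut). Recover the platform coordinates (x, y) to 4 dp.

expand ‖A_i−P‖²=L_i² and subtract eq 1 (c_i ≔ ‖A_i‖²−L_i²)
c_1 = 25.0000+64.0000−8.5000 = 80.5000
eq1−eq2 → [10.0000  0.0000]·P = 75.0000
eq1−eq3 → [-10.0000  8.0000]·P = -23.0000
2×2 solve → P = (7.5000, 6.5000)

(7.5000, 6.5000)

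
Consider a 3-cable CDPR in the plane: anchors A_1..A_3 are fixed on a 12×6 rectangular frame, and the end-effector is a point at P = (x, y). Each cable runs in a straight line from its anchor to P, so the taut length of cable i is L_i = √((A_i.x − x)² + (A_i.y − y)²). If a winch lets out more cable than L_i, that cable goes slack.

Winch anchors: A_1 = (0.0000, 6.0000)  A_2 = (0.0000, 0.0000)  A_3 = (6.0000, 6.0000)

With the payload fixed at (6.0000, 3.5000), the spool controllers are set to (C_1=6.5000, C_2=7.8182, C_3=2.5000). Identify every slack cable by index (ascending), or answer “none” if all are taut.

2

cable 1: √((-6.0000)²+(2.5000)²)=6.5000, C_1=6.5000: taut
cable 2: √((-6.0000)²+(-3.5000)²)=6.9462, C_2=7.8182: slack
cable 3: √((0.0000)²+(2.5000)²)=2.5000, C_3=2.5000: taut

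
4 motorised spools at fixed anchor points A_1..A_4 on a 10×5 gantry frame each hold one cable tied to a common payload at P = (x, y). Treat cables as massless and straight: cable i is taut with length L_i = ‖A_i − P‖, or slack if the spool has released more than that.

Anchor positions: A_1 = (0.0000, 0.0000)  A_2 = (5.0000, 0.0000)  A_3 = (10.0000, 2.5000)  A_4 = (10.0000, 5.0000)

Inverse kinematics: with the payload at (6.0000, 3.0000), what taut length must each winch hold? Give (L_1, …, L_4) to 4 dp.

(6.7082, 3.1623, 4.0311, 4.4721)

cable 1: Δx=-6.0000, Δy=-3.0000; L_1 = √(Δx²+Δy²) = 6.7082
cable 2: Δx=-1.0000, Δy=-3.0000; L_2 = √(Δx²+Δy²) = 3.1623
cable 3: Δx=4.0000, Δy=-0.5000; L_3 = √(Δx²+Δy²) = 4.0311
cable 4: Δx=4.0000, Δy=2.0000; L_4 = √(Δx²+Δy²) = 4.4721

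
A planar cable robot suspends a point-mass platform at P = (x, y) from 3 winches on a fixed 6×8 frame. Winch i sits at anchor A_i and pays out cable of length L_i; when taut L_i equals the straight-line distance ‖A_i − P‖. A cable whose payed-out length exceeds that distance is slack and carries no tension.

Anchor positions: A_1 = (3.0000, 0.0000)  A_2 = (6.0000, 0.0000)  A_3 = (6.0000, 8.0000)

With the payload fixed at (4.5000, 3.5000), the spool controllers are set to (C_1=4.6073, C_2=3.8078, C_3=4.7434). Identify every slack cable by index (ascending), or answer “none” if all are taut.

1

cable 1: √((-1.5000)²+(-3.5000)²)=3.8079, C_1=4.6073: slack
cable 2: √((1.5000)²+(-3.5000)²)=3.8079, C_2=3.8078: taut
cable 3: √((1.5000)²+(4.5000)²)=4.7434, C_3=4.7434: taut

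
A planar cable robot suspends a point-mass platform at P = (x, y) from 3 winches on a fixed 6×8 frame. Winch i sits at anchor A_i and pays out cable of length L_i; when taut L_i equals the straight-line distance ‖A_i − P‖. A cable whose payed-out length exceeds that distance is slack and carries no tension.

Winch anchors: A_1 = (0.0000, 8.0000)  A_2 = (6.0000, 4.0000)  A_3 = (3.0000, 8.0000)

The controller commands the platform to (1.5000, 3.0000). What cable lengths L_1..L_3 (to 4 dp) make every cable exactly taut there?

cable 1: Δx=-1.5000, Δy=5.0000; L_1 = √(Δx²+Δy²) = 5.2202
cable 2: Δx=4.5000, Δy=1.0000; L_2 = √(Δx²+Δy²) = 4.6098
cable 3: Δx=1.5000, Δy=5.0000; L_3 = √(Δx²+Δy²) = 5.2202

(5.2202, 4.6098, 5.2202)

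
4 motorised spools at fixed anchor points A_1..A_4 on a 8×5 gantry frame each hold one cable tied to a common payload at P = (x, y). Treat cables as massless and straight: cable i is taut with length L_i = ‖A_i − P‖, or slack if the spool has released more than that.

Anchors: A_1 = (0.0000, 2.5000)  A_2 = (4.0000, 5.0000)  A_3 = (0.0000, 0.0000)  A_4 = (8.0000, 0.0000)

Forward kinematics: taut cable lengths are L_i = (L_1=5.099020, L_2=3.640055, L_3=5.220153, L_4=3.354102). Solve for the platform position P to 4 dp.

(5.0000, 1.5000)

expand ‖A_i−P‖²=L_i² and subtract eq 1 (k_i ≔ ‖A_i‖²−L_i²)
k_1 = 0.0000+6.2500−26.0000 = -19.7500
eq1−eq2 → [-8.0000  -5.0000]·P = -47.5000
eq1−eq3 → [0.0000  5.0000]·P = 7.5000
eq1−eq4 → [-16.0000  5.0000]·P = -72.5000
2×2 solve → P = (5.0000, 1.5000)
check cable 4: ‖A_4−P‖² = 11.2500 ≈ L_4² = 11.2500 ✓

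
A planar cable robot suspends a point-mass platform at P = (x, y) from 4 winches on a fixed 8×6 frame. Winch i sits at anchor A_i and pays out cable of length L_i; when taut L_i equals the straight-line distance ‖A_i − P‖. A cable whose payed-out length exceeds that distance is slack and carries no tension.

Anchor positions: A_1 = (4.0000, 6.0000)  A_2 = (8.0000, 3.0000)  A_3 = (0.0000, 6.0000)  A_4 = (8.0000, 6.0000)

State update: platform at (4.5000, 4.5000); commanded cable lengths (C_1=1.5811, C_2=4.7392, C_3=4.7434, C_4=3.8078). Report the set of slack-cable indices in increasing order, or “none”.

2

i=1: geometric 1.5811 vs commanded 1.5811 ⇒ taut
i=2: geometric 3.8079 vs commanded 4.7392 ⇒ slack
i=3: geometric 4.7434 vs commanded 4.7434 ⇒ taut
i=4: geometric 3.8079 vs commanded 3.8078 ⇒ taut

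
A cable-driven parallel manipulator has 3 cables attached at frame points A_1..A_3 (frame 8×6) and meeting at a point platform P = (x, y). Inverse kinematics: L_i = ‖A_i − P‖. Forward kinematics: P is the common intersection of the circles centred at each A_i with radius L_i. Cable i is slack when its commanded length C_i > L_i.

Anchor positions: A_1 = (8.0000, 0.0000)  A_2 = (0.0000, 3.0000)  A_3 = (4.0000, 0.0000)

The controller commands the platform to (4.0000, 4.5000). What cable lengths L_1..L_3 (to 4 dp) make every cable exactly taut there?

L_1 = √((8.0000−4.0000)² + (0.0000−4.5000)²) = 6.0208
L_2 = √((0.0000−4.0000)² + (3.0000−4.5000)²) = 4.2720
L_3 = √((4.0000−4.0000)² + (0.0000−4.5000)²) = 4.5000

(6.0208, 4.2720, 4.5000)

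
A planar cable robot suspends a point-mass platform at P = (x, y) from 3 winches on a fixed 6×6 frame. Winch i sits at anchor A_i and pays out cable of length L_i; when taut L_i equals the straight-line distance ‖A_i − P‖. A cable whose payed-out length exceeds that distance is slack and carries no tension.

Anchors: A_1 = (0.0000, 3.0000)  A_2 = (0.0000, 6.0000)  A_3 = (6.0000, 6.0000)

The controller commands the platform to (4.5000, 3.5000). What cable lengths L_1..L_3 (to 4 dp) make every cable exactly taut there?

(4.5277, 5.1478, 2.9155)

L_1 = √((0.0000−4.5000)² + (3.0000−3.5000)²) = 4.5277
L_2 = √((0.0000−4.5000)² + (6.0000−3.5000)²) = 5.1478
L_3 = √((6.0000−4.5000)² + (6.0000−3.5000)²) = 2.9155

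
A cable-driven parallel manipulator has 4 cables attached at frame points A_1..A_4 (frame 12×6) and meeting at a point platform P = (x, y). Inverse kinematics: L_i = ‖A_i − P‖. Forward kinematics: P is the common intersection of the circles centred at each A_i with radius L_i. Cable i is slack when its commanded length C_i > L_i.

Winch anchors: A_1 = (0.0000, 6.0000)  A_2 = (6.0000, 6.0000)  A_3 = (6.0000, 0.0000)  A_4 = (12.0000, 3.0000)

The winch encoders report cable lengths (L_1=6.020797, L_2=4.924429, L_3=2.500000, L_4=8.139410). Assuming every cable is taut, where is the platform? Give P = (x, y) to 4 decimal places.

(4.0000, 1.5000)

circle eqns → linear via eq_j − eq_1; set q_j = A_j·A_j − L_j²
q_1 = 0.0000+36.0000−36.2500 = -0.2500
-12.0000·x + 0.0000·y = q_1−q_2 = -48.0000
-12.0000·x + 12.0000·y = q_1−q_3 = -30.0000
-24.0000·x + 6.0000·y = q_1−q_4 = -87.0000
solve first two rows → x=4.0000, y=1.5000
check cable 4: ‖A_4−P‖² = 66.2500 ≈ L_4² = 66.2500 ✓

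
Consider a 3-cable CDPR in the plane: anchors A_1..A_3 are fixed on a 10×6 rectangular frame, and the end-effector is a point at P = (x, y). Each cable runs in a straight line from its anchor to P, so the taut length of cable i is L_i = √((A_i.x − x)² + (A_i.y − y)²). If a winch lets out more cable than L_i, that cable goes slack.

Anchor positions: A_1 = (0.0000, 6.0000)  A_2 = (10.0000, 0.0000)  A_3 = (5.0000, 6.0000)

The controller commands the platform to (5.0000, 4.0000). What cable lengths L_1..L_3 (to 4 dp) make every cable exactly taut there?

L_1 = √((0.0000−5.0000)² + (6.0000−4.0000)²) = 5.3852
L_2 = √((10.0000−5.0000)² + (0.0000−4.0000)²) = 6.4031
L_3 = √((5.0000−5.0000)² + (6.0000−4.0000)²) = 2.0000

(5.3852, 6.4031, 2.0000)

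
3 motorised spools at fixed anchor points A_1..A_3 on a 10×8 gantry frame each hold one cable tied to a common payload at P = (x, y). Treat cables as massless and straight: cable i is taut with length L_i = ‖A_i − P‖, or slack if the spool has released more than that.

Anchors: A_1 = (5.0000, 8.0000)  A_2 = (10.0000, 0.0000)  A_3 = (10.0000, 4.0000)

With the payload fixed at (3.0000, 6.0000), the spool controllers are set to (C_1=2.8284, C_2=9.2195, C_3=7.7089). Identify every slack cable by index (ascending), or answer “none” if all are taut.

cable 1: L_1 = ‖A_1−P‖ = 2.8284;  C_1 = 2.8284 → taut
cable 2: L_2 = ‖A_2−P‖ = 9.2195;  C_2 = 9.2195 → taut
cable 3: L_3 = ‖A_3−P‖ = 7.2801;  C_3 = 7.7089 → slack

3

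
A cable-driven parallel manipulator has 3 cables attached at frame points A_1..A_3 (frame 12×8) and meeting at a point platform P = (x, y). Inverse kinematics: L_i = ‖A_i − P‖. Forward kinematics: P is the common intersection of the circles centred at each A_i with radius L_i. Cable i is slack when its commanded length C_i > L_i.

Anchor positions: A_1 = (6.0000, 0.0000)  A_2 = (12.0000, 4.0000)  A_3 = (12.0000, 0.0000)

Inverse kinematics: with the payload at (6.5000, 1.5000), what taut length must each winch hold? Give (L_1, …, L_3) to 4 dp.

L_1 = √((6.0000−6.5000)² + (0.0000−1.5000)²) = 1.5811
L_2 = √((12.0000−6.5000)² + (4.0000−1.5000)²) = 6.0415
L_3 = √((12.0000−6.5000)² + (0.0000−1.5000)²) = 5.7009

(1.5811, 6.0415, 5.7009)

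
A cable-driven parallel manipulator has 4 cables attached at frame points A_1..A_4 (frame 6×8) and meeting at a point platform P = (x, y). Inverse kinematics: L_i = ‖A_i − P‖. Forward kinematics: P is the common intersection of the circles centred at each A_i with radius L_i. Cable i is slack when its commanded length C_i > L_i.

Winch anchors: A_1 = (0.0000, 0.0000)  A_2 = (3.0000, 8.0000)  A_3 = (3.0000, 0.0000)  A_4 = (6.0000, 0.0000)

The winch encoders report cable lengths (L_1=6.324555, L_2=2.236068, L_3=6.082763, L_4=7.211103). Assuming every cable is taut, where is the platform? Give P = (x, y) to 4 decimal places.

(2.0000, 6.0000)

expand ‖A_i−P‖²=L_i² and subtract eq 1 (k_i ≔ ‖A_i‖²−L_i²)
k_1 = 0.0000+0.0000−40.0000 = -40.0000
eq1−eq2 → [-6.0000  -16.0000]·P = -108.0000
eq1−eq3 → [-6.0000  0.0000]·P = -12.0000
eq1−eq4 → [-12.0000  0.0000]·P = -24.0000
2×2 solve → P = (2.0000, 6.0000)
check cable 4: ‖A_4−P‖² = 52.0000 ≈ L_4² = 52.0000 ✓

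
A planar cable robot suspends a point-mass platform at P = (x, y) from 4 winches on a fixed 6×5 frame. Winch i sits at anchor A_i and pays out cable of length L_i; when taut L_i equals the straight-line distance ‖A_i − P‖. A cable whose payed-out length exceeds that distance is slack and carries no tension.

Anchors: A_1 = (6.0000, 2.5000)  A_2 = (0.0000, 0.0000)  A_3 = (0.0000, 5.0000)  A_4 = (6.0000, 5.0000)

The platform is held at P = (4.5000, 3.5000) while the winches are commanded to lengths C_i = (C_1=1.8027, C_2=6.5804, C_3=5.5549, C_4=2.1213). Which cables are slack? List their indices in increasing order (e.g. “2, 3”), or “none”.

2, 3

i=1: geometric 1.8028 vs commanded 1.8027 ⇒ taut
i=2: geometric 5.7009 vs commanded 6.5804 ⇒ slack
i=3: geometric 4.7434 vs commanded 5.5549 ⇒ slack
i=4: geometric 2.1213 vs commanded 2.1213 ⇒ taut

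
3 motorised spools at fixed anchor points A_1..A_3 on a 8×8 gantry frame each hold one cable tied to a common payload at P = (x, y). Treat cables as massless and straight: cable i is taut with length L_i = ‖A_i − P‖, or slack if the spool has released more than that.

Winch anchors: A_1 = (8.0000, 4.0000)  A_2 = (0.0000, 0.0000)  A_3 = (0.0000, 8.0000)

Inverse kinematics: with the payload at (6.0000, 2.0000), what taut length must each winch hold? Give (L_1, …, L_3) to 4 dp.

(2.8284, 6.3246, 8.4853)

L_1 = √((8.0000−6.0000)² + (4.0000−2.0000)²) = 2.8284
L_2 = √((0.0000−6.0000)² + (0.0000−2.0000)²) = 6.3246
L_3 = √((0.0000−6.0000)² + (8.0000−2.0000)²) = 8.4853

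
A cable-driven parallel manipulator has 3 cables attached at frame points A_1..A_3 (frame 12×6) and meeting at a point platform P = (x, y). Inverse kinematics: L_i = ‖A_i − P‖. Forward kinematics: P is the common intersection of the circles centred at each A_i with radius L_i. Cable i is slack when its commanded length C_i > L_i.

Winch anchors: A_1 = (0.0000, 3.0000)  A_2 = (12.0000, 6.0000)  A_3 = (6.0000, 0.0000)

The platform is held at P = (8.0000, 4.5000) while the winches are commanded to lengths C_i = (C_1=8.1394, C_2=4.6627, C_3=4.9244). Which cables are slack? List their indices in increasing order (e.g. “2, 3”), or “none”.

2

i=1: geometric 8.1394 vs commanded 8.1394 ⇒ taut
i=2: geometric 4.2720 vs commanded 4.6627 ⇒ slack
i=3: geometric 4.9244 vs commanded 4.9244 ⇒ taut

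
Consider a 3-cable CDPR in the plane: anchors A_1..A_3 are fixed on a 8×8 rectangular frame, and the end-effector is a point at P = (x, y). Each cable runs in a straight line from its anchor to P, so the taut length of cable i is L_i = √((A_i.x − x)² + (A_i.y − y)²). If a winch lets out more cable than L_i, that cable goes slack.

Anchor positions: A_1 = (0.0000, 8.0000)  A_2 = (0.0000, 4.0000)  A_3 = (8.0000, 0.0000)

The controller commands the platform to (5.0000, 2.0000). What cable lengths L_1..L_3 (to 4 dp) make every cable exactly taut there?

L_1 = √((0.0000−5.0000)² + (8.0000−2.0000)²) = 7.8102
L_2 = √((0.0000−5.0000)² + (4.0000−2.0000)²) = 5.3852
L_3 = √((8.0000−5.0000)² + (0.0000−2.0000)²) = 3.6056

(7.8102, 5.3852, 3.6056)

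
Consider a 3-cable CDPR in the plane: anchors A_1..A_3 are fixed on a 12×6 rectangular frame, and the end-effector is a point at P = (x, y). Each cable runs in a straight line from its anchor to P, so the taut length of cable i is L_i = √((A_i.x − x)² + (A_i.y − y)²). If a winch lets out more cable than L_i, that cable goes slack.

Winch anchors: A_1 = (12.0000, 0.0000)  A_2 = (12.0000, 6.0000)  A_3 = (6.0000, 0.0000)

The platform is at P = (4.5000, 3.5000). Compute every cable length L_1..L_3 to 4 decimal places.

cable 1: Δx=7.5000, Δy=-3.5000; L_1 = √(Δx²+Δy²) = 8.2765
cable 2: Δx=7.5000, Δy=2.5000; L_2 = √(Δx²+Δy²) = 7.9057
cable 3: Δx=1.5000, Δy=-3.5000; L_3 = √(Δx²+Δy²) = 3.8079

(8.2765, 7.9057, 3.8079)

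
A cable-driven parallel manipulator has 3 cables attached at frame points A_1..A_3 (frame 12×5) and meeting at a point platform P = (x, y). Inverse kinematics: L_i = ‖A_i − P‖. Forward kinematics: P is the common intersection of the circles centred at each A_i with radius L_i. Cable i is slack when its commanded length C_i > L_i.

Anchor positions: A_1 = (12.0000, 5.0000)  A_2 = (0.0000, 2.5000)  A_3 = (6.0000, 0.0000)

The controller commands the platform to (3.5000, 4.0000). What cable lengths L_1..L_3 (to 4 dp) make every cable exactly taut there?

L_1 = √((12.0000−3.5000)² + (5.0000−4.0000)²) = 8.5586
L_2 = √((0.0000−3.5000)² + (2.5000−4.0000)²) = 3.8079
L_3 = √((6.0000−3.5000)² + (0.0000−4.0000)²) = 4.7170

(8.5586, 3.8079, 4.7170)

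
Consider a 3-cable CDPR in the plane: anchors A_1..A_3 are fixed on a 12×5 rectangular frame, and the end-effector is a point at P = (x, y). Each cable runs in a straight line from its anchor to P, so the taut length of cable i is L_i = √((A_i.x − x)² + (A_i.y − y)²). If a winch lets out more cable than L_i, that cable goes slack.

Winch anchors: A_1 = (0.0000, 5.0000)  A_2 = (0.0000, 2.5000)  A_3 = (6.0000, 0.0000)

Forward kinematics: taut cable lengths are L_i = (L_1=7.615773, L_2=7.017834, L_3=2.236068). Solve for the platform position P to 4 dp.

(7.0000, 2.0000)

circle eqns → linear via eq_j − eq_1; set k_j = A_j·A_j − L_j²
k_1 = 0.0000+25.0000−58.0000 = -33.0000
0.0000·x + 5.0000·y = k_1−k_2 = 10.0000
-12.0000·x + 10.0000·y = k_1−k_3 = -64.0000
solve first two rows → x=7.0000, y=2.0000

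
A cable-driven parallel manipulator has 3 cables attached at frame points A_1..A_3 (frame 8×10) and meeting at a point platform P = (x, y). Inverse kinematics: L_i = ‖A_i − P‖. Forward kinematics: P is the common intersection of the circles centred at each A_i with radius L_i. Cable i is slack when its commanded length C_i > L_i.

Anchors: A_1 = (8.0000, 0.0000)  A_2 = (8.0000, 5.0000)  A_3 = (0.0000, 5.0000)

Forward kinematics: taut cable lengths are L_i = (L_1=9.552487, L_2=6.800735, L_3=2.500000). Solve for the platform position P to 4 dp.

(1.5000, 7.0000)

expand ‖A_i−P‖²=L_i² and subtract eq 1 (k_i ≔ ‖A_i‖²−L_i²)
k_1 = 64.0000+0.0000−91.2500 = -27.2500
eq1−eq2 → [0.0000  -10.0000]·P = -70.0000
eq1−eq3 → [16.0000  -10.0000]·P = -46.0000
2×2 solve → P = (1.5000, 7.0000)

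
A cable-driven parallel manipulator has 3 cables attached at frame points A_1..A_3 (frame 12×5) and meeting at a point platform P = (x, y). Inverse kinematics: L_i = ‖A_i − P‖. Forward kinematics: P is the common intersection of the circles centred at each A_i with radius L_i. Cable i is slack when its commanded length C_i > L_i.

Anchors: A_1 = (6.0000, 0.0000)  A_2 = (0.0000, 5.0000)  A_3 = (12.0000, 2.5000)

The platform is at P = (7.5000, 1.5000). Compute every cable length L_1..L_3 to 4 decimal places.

L_1 = √((6.0000−7.5000)² + (0.0000−1.5000)²) = 2.1213
L_2 = √((0.0000−7.5000)² + (5.0000−1.5000)²) = 8.2765
L_3 = √((12.0000−7.5000)² + (2.5000−1.5000)²) = 4.6098

(2.1213, 8.2765, 4.6098)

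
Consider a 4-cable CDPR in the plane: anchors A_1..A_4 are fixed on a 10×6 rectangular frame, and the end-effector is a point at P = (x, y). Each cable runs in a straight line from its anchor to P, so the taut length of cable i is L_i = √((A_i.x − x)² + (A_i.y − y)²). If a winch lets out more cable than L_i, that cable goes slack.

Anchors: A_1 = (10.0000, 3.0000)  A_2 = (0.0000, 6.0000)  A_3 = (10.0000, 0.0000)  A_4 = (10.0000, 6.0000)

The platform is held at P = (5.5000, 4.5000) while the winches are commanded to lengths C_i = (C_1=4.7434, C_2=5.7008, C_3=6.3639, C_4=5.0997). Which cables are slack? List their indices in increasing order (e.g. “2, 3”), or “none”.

cable 1: √((4.5000)²+(-1.5000)²)=4.7434, C_1=4.7434: taut
cable 2: √((-5.5000)²+(1.5000)²)=5.7009, C_2=5.7008: taut
cable 3: √((4.5000)²+(-4.5000)²)=6.3640, C_3=6.3639: taut
cable 4: √((4.5000)²+(1.5000)²)=4.7434, C_4=5.0997: slack

4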